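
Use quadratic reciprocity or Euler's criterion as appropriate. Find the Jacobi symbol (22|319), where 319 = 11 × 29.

0

Pull out 2: since 319 ≡ 7 (mod 8), (2/319) = +1.
Reciprocity: 11 ≡ 3 and 319 ≡ 3 (mod 4), so (11/319) = −(319/11).
Reduce top mod 11: now compute (0/11).
Top reduces to 0: gcd > 1, so the symbol is 0.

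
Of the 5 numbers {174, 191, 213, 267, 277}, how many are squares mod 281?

4

(174/281) = -1 → non-residue.
(191/281) = +1 → QR.
(213/281) = +1 → QR.
(267/281) = +1 → QR.
(277/281) = +1 → QR.
Total quadratic residues among the 5: 4.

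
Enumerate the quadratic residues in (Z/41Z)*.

Square k = 1,…,20 (k and 41−k give the same square):
1²=1, 2²=4, 3²=9, 4²=16, 5²=25, 6²=36, 7²≡8, 8²≡23, 9²≡40, 10²≡18, 11²≡39, 12²≡21, 13²≡5, 14²≡32, 15²≡20, 16²≡10, 17²≡2, 18²≡37, 19²≡33, 20²≡31 (mod 41).
So the quadratic residues mod 41 are {1, 2, 4, 5, 8, 9, 10, 16, 18, 20, 21, 23, 25, 31, 32, 33, 36, 37, 39, 40}.

1 2 4 5 8 9 10 16 18 20 21 23 25 31 32 33 36 37 39 40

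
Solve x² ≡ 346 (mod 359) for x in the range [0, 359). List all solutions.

Since 359 ≡ 3 (mod 4), a square root of 346 is 346^((359+1)/4) = 346^90 mod 359.
Repeated squaring: 346^2≡169, 346^4≡200, 346^8≡151, 346^16≡184, 346^32≡110, 346^64≡253 (mod 359).
346^90 = 346^(64+16+8+2) ≡ 50 (mod 359).
Check: 50² = 2500 ≡ 346 (mod 359). The two roots are 50 and 309.

50, 309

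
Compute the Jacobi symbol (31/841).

1

Reciprocity: 31 ≡ 3 and 841 ≡ 1 (mod 4), so (31/841) = +(841/31).
Reduce top mod 31: now compute (4/31).
Pull out 2^2: since 31 ≡ 7 (mod 8), (2/31) = +1, so (2/31)^2 = +1.
Reached (1/31) = 1. Collecting the sign flips along the way, the symbol is +1.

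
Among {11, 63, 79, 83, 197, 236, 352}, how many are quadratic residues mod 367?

(11/367) = -1 → non-residue.
(63/367) = +1 → QR.
(79/367) = -1 → non-residue.
(83/367) = +1 → QR.
(197/367) = -1 → non-residue.
(236/367) = +1 → QR.
(352/367) = -1 → non-residue.
Total quadratic residues among the 7: 3.

3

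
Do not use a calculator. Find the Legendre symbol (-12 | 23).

First reduce: -12 ≡ 11 (mod 23).
Reciprocity: 11 ≡ 3 and 23 ≡ 3 (mod 4), so (11/23) = −(23/11).
Reduce top mod 11: now compute (1/11).
Reached (1/11) = 1. Collecting the sign flips along the way, the symbol is -1.

-1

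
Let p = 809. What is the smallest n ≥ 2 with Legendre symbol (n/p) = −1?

3

(2/809) = +1, so 2 is a residue.
(3/809) = −1, so 3 is the smallest positive non-residue mod 809.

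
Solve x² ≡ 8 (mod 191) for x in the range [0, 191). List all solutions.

Since 191 ≡ 3 (mod 4), a square root of 8 is 8^((191+1)/4) = 8^48 mod 191.
Repeated squaring: 8^2≡64, 8^4≡85, 8^8≡158, 8^16≡134, 8^32≡2 (mod 191).
8^48 = 8^(32+16) ≡ 77 (mod 191).
Check: 77² = 5929 ≡ 8 (mod 191). The two roots are 77 and 114.

77, 114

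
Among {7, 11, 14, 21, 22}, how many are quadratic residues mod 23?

0

(7/23) = -1 → non-residue.
(11/23) = -1 → non-residue.
(14/23) = -1 → non-residue.
(21/23) = -1 → non-residue.
(22/23) = -1 → non-residue.
Total quadratic residues among the 5: 0.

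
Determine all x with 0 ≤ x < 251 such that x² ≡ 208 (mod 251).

Since 251 ≡ 3 (mod 4), a square root of 208 is 208^((251+1)/4) = 208^63 mod 251.
Repeated squaring: 208^2≡92, 208^4≡181, 208^8≡131, 208^16≡93, 208^32≡115 (mod 251).
208^63 = 208^(32+16+8+4+2+1) ≡ 31 (mod 251).
Check: 31² = 961 ≡ 208 (mod 251). The two roots are 31 and 220.

31, 220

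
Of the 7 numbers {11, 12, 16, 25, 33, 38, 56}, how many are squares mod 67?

4

(11/67) = -1 → non-residue.
(12/67) = -1 → non-residue.
(16/67) = +1 → QR.
(25/67) = +1 → QR.
(33/67) = +1 → QR.
(38/67) = -1 → non-residue.
(56/67) = +1 → QR.
Total quadratic residues among the 7: 4.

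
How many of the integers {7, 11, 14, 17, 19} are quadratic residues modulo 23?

0

(7/23) = -1 → non-residue.
(11/23) = -1 → non-residue.
(14/23) = -1 → non-residue.
(17/23) = -1 → non-residue.
(19/23) = -1 → non-residue.
Total quadratic residues among the 5: 0.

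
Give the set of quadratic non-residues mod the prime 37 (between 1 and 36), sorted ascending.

2,5,6,8,13,14,15,17,18,19,20,22,23,24,29,31,32,35

Square k = 1,…,18 (k and 37−k give the same square):
1²=1, 2²=4, 3²=9, 4²=16, 5²=25, 6²=36, 7²≡12, 8²≡27, 9²≡7, 10²≡26, 11²≡10, 12²≡33, 13²≡21, 14²≡11, 15²≡3, 16²≡34, 17²≡30, 18²≡28 (mod 37).
The residues are {1, 3, 4, 7, 9, 10, 11, 12, 16, 21, 25, 26, 27, 28, 30, 33, 34, 36}; the non-residues are the remaining 18 nonzero classes.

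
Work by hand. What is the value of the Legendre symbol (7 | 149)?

Reciprocity: 7 ≡ 3 and 149 ≡ 1 (mod 4), so (7/149) = +(149/7).
Reduce top mod 7: now compute (2/7).
Pull out 2: since 7 ≡ 7 (mod 8), (2/7) = +1.
Reached (1/7) = 1. Collecting the sign flips along the way, the symbol is +1.

1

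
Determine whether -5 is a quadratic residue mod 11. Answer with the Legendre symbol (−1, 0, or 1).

-1

Euler's criterion: (-5/11) ≡ 6^5 (mod 11).
6^2 ≡ 3 (mod 11)
6^4 ≡ 9 (mod 11)
6^5 = 6^(4+1) ≡ 10 (mod 11).
Result is 10 ≡ −1, so (-5/11) = −1.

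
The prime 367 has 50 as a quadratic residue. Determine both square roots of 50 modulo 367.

Since 367 ≡ 3 (mod 4), a square root of 50 is 50^((367+1)/4) = 50^92 mod 367.
Repeated squaring: 50^2≡298, 50^4≡357, 50^8≡100, 50^16≡91, 50^32≡207, 50^64≡277 (mod 367).
50^92 = 50^(64+16+8+4) ≡ 28 (mod 367).
Check: 28² = 784 ≡ 50 (mod 367). The two roots are 28 and 339.

28, 339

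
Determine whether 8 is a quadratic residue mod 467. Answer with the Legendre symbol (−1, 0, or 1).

-1

Euler's criterion: (8/467) ≡ 8^233 (mod 467).
8^2 ≡ 64 (mod 467)
8^4 ≡ 360 (mod 467)
8^8 ≡ 241 (mod 467)
8^16 ≡ 173 (mod 467)
8^32 ≡ 41 (mod 467)
8^64 ≡ 280 (mod 467)
8^128 ≡ 411 (mod 467)
8^233 = 8^(128+64+32+8+1) ≡ 466 (mod 467).
Result is 466 ≡ −1, so (8/467) = −1.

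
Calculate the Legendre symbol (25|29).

1

Euler's criterion: (25/29) ≡ 25^14 (mod 29).
25^2 ≡ 16 (mod 29)
25^4 ≡ 24 (mod 29)
25^8 ≡ 25 (mod 29)
25^14 = 25^(8+4+2) ≡ 1 (mod 29).
Result is 1, so (25/29) = 1.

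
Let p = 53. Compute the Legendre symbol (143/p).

1

Euler's criterion: (143/53) ≡ 37^26 (mod 53).
37^2 ≡ 44 (mod 53)
37^4 ≡ 28 (mod 53)
37^8 ≡ 42 (mod 53)
37^16 ≡ 15 (mod 53)
37^26 = 37^(16+8+2) ≡ 1 (mod 53).
Result is 1, so (143/53) = 1.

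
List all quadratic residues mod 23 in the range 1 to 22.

Square k = 1,…,11 (k and 23−k give the same square):
1²=1, 2²=4, 3²=9, 4²=16, 5²≡2, 6²≡13, 7²≡3, 8²≡18, 9²≡12, 10²≡8, 11²≡6 (mod 23).
So the quadratic residues mod 23 are {1, 2, 3, 4, 6, 8, 9, 12, 13, 16, 18}.

1,2,3,4,6,8,9,12,13,16,18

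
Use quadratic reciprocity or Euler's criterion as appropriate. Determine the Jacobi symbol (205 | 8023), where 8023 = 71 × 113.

1

Reciprocity: 205 ≡ 1 and 8023 ≡ 3 (mod 4), so (205/8023) = +(8023/205).
Reduce top mod 205: now compute (28/205).
Pull out 2^2: since 205 ≡ 5 (mod 8), (2/205) = -1, so (2/205)^2 = +1.
Reciprocity: 7 ≡ 3 and 205 ≡ 1 (mod 4), so (7/205) = +(205/7).
Reduce top mod 7: now compute (2/7).
Pull out 2: since 7 ≡ 7 (mod 8), (2/7) = +1.
Reached (1/7) = 1. Collecting the sign flips along the way, the symbol is +1.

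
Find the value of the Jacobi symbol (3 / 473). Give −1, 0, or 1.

Reciprocity: 3 ≡ 3 and 473 ≡ 1 (mod 4), so (3/473) = +(473/3).
Reduce top mod 3: now compute (2/3).
Pull out 2: since 3 ≡ 3 (mod 8), (2/3) = -1.
Reached (1/3) = 1. Collecting the sign flips along the way, the symbol is -1.

-1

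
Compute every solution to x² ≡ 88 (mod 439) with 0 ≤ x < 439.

60, 379

Since 439 ≡ 3 (mod 4), a square root of 88 is 88^((439+1)/4) = 88^110 mod 439.
Repeated squaring: 88^2≡281, 88^4≡380, 88^8≡408, 88^16≡83, 88^32≡304, 88^64≡226 (mod 439).
88^110 = 88^(64+32+8+4+2) ≡ 379 (mod 439).
Check: 379² = 143641 ≡ 88 (mod 439). The two roots are 60 and 379.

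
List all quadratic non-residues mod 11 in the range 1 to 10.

Square k = 1,…,5 (k and 11−k give the same square):
1²=1, 2²=4, 3²=9, 4²≡5, 5²≡3 (mod 11).
The residues are {1, 3, 4, 5, 9}; the non-residues are the remaining 5 nonzero classes.

2, 6, 7, 8, 10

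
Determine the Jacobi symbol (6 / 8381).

1

Pull out 2: since 8381 ≡ 5 (mod 8), (2/8381) = -1.
Reciprocity: 3 ≡ 3 and 8381 ≡ 1 (mod 4), so (3/8381) = +(8381/3).
Reduce top mod 3: now compute (2/3).
Pull out 2: since 3 ≡ 3 (mod 8), (2/3) = -1.
Reached (1/3) = 1. Collecting the sign flips along the way, the symbol is +1.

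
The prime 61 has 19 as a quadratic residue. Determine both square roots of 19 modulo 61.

18, 43

61 ≡ 1 (mod 4), so we find a root by search.
Trying successive values, 18² = 324 ≡ 19 (mod 61). The other root is 61 − 18 = 43.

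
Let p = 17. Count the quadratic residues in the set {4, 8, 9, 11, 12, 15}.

(4/17) = +1 → QR.
(8/17) = +1 → QR.
(9/17) = +1 → QR.
(11/17) = -1 → non-residue.
(12/17) = -1 → non-residue.
(15/17) = +1 → QR.
Total quadratic residues among the 6: 4.

4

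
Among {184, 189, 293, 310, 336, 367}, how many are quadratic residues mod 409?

(184/409) = +1 → QR.
(189/409) = -1 → non-residue.
(293/409) = -1 → non-residue.
(310/409) = -1 → non-residue.
(336/409) = -1 → non-residue.
(367/409) = -1 → non-residue.
Total quadratic residues among the 6: 1.

1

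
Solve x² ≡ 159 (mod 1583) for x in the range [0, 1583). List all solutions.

388, 1195

Since 1583 ≡ 3 (mod 4), a square root of 159 is 159^((1583+1)/4) = 159^396 mod 1583.
Repeated squaring: 159^2≡1536, 159^4≡626, 159^8≡875, 159^16≡1036, 159^32≡22, 159^64≡484, 159^128≡1555, 159^256≡784 (mod 1583).
159^396 = 159^(256+128+8+4) ≡ 388 (mod 1583).
Check: 388² = 150544 ≡ 159 (mod 1583). The two roots are 388 and 1195.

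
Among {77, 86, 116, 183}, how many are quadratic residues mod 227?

2

(77/227) = +1 → QR.
(86/227) = -1 → non-residue.
(116/227) = +1 → QR.
(183/227) = -1 → non-residue.
Total quadratic residues among the 4: 2.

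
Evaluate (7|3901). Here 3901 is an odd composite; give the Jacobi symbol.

1

Reciprocity: 7 ≡ 3 and 3901 ≡ 1 (mod 4), so (7/3901) = +(3901/7).
Reduce top mod 7: now compute (2/7).
Pull out 2: since 7 ≡ 7 (mod 8), (2/7) = +1.
Reached (1/7) = 1. Collecting the sign flips along the way, the symbol is +1.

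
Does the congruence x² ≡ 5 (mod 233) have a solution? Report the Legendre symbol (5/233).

-1

Euler's criterion: (5/233) ≡ 5^116 (mod 233).
5^2 ≡ 25 (mod 233)
5^4 ≡ 159 (mod 233)
5^8 ≡ 117 (mod 233)
5^16 ≡ 175 (mod 233)
5^32 ≡ 102 (mod 233)
5^64 ≡ 152 (mod 233)
5^116 = 5^(64+32+16+4) ≡ 232 (mod 233).
Result is 232 ≡ −1, so (5/233) = −1.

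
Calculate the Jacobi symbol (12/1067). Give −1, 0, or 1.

Pull out 2^2: since 1067 ≡ 3 (mod 8), (2/1067) = -1, so (2/1067)^2 = +1.
Reciprocity: 3 ≡ 3 and 1067 ≡ 3 (mod 4), so (3/1067) = −(1067/3).
Reduce top mod 3: now compute (2/3).
Pull out 2: since 3 ≡ 3 (mod 8), (2/3) = -1.
Reached (1/3) = 1. Collecting the sign flips along the way, the symbol is +1.

1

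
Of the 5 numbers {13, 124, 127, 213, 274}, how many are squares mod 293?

(13/293) = -1 → non-residue.
(124/293) = +1 → QR.
(127/293) = -1 → non-residue.
(213/293) = -1 → non-residue.
(274/293) = -1 → non-residue.
Total quadratic residues among the 5: 1.

1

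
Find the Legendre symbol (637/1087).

-1

Reciprocity: 637 ≡ 1 and 1087 ≡ 3 (mod 4), so (637/1087) = +(1087/637).
Reduce top mod 637: now compute (450/637).
Pull out 2: since 637 ≡ 5 (mod 8), (2/637) = -1.
Reciprocity: 225 ≡ 1 and 637 ≡ 1 (mod 4), so (225/637) = +(637/225).
Reduce top mod 225: now compute (187/225).
Reciprocity: 187 ≡ 3 and 225 ≡ 1 (mod 4), so (187/225) = +(225/187).
Reduce top mod 187: now compute (38/187).
Pull out 2: since 187 ≡ 3 (mod 8), (2/187) = -1.
Reciprocity: 19 ≡ 3 and 187 ≡ 3 (mod 4), so (19/187) = −(187/19).
Reduce top mod 19: now compute (16/19).
Pull out 2^4: since 19 ≡ 3 (mod 8), (2/19) = -1, so (2/19)^4 = +1.
Reached (1/19) = 1. Collecting the sign flips along the way, the symbol is -1.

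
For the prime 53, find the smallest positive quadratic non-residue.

2

(2/53) = −1, so 2 is the smallest positive non-residue mod 53.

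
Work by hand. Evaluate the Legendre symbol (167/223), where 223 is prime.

-1

Euler's criterion: (167/223) ≡ 167^111 (mod 223).
167^2 ≡ 14 (mod 223)
167^4 ≡ 196 (mod 223)
167^8 ≡ 60 (mod 223)
167^16 ≡ 32 (mod 223)
167^32 ≡ 132 (mod 223)
167^64 ≡ 30 (mod 223)
167^111 = 167^(64+32+8+4+2+1) ≡ 222 (mod 223).
Result is 222 ≡ −1, so (167/223) = −1.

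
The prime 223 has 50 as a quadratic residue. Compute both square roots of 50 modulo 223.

75, 148

Since 223 ≡ 3 (mod 4), a square root of 50 is 50^((223+1)/4) = 50^56 mod 223.
Repeated squaring: 50^2≡47, 50^4≡202, 50^8≡218, 50^16≡25, 50^32≡179 (mod 223).
50^56 = 50^(32+16+8) ≡ 148 (mod 223).
Check: 148² = 21904 ≡ 50 (mod 223). The two roots are 75 and 148.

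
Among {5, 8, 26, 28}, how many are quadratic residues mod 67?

1

(5/67) = -1 → non-residue.
(8/67) = -1 → non-residue.
(26/67) = +1 → QR.
(28/67) = -1 → non-residue.
Total quadratic residues among the 4: 1.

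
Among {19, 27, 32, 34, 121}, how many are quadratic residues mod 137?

4

(19/137) = +1 → QR.
(27/137) = -1 → non-residue.
(32/137) = +1 → QR.
(34/137) = +1 → QR.
(121/137) = +1 → QR.
Total quadratic residues among the 5: 4.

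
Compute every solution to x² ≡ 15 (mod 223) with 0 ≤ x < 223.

Since 223 ≡ 3 (mod 4), a square root of 15 is 15^((223+1)/4) = 15^56 mod 223.
Repeated squaring: 15^2≡2, 15^4≡4, 15^8≡16, 15^16≡33, 15^32≡197 (mod 223).
15^56 = 15^(32+16+8) ≡ 98 (mod 223).
Check: 98² = 9604 ≡ 15 (mod 223). The two roots are 98 and 125.

98, 125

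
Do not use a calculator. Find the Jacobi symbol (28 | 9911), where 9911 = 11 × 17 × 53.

1

Pull out 2^2: since 9911 ≡ 7 (mod 8), (2/9911) = +1, so (2/9911)^2 = +1.
Reciprocity: 7 ≡ 3 and 9911 ≡ 3 (mod 4), so (7/9911) = −(9911/7).
Reduce top mod 7: now compute (6/7).
Pull out 2: since 7 ≡ 7 (mod 8), (2/7) = +1.
Reciprocity: 3 ≡ 3 and 7 ≡ 3 (mod 4), so (3/7) = −(7/3).
Reduce top mod 3: now compute (1/3).
Reached (1/3) = 1. Collecting the sign flips along the way, the symbol is +1.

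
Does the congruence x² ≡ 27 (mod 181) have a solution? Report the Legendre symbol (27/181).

1

Reciprocity: 27 ≡ 3 and 181 ≡ 1 (mod 4), so (27/181) = +(181/27).
Reduce top mod 27: now compute (19/27).
Reciprocity: 19 ≡ 3 and 27 ≡ 3 (mod 4), so (19/27) = −(27/19).
Reduce top mod 19: now compute (8/19).
Pull out 2^3: since 19 ≡ 3 (mod 8), (2/19) = -1, so (2/19)^3 = -1.
Reached (1/19) = 1. Collecting the sign flips along the way, the symbol is +1.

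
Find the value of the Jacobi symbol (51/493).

Reciprocity: 51 ≡ 3 and 493 ≡ 1 (mod 4), so (51/493) = +(493/51).
Reduce top mod 51: now compute (34/51).
Pull out 2: since 51 ≡ 3 (mod 8), (2/51) = -1.
Reciprocity: 17 ≡ 1 and 51 ≡ 3 (mod 4), so (17/51) = +(51/17).
Reduce top mod 17: now compute (0/17).
Top reduces to 0: gcd > 1, so the symbol is 0.

0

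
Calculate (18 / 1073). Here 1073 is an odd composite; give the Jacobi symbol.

1

Pull out 2: since 1073 ≡ 1 (mod 8), (2/1073) = +1.
Reciprocity: 9 ≡ 1 and 1073 ≡ 1 (mod 4), so (9/1073) = +(1073/9).
Reduce top mod 9: now compute (2/9).
Pull out 2: since 9 ≡ 1 (mod 8), (2/9) = +1.
Reached (1/9) = 1. Collecting the sign flips along the way, the symbol is +1.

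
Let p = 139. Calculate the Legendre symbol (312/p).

1

Euler's criterion: (312/139) ≡ 34^69 (mod 139).
34^2 ≡ 44 (mod 139)
34^4 ≡ 129 (mod 139)
34^8 ≡ 100 (mod 139)
34^16 ≡ 131 (mod 139)
34^32 ≡ 64 (mod 139)
34^64 ≡ 65 (mod 139)
34^69 = 34^(64+4+1) ≡ 1 (mod 139).
Result is 1, so (312/139) = 1.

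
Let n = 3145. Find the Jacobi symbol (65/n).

0

Reciprocity: 65 ≡ 1 and 3145 ≡ 1 (mod 4), so (65/3145) = +(3145/65).
Reduce top mod 65: now compute (25/65).
Reciprocity: 25 ≡ 1 and 65 ≡ 1 (mod 4), so (25/65) = +(65/25).
Reduce top mod 25: now compute (15/25).
Reciprocity: 15 ≡ 3 and 25 ≡ 1 (mod 4), so (15/25) = +(25/15).
Reduce top mod 15: now compute (10/15).
Pull out 2: since 15 ≡ 7 (mod 8), (2/15) = +1.
Reciprocity: 5 ≡ 1 and 15 ≡ 3 (mod 4), so (5/15) = +(15/5).
Reduce top mod 5: now compute (0/5).
Top reduces to 0: gcd > 1, so the symbol is 0.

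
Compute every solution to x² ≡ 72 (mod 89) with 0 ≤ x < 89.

28, 61

89 ≡ 1 (mod 4), so we find a root by search.
Trying successive values, 28² = 784 ≡ 72 (mod 89). The other root is 89 − 28 = 61.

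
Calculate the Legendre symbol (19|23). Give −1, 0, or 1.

-1

Reciprocity: 19 ≡ 3 and 23 ≡ 3 (mod 4), so (19/23) = −(23/19).
Reduce top mod 19: now compute (4/19).
Pull out 2^2: since 19 ≡ 3 (mod 8), (2/19) = -1, so (2/19)^2 = +1.
Reached (1/19) = 1. Collecting the sign flips along the way, the symbol is -1.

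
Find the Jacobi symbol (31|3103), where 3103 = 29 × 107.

1

Reciprocity: 31 ≡ 3 and 3103 ≡ 3 (mod 4), so (31/3103) = −(3103/31).
Reduce top mod 31: now compute (3/31).
Reciprocity: 3 ≡ 3 and 31 ≡ 3 (mod 4), so (3/31) = −(31/3).
Reduce top mod 3: now compute (1/3).
Reached (1/3) = 1. Collecting the sign flips along the way, the symbol is +1.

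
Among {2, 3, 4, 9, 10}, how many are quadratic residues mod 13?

(2/13) = -1 → non-residue.
(3/13) = +1 → QR.
(4/13) = +1 → QR.
(9/13) = +1 → QR.
(10/13) = +1 → QR.
Total quadratic residues among the 5: 4.

4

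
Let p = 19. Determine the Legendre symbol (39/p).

First reduce: 39 ≡ 1 (mod 19).
Reached (1/19) = 1. Collecting the sign flips along the way, the symbol is +1.

1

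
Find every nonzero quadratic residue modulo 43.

1 4 6 9 10 11 13 14 15 16 17 21 23 24 25 31 35 36 38 40 41

Square k = 1,…,21 (k and 43−k give the same square):
1²=1, 2²=4, 3²=9, 4²=16, 5²=25, 6²=36, 7²≡6, 8²≡21, 9²≡38, 10²≡14, 11²≡35, 12²≡15, 13²≡40, 14²≡24, 15²≡10, 16²≡41, 17²≡31, 18²≡23, 19²≡17, 20²≡13, 21²≡11 (mod 43).
So the quadratic residues mod 43 are {1, 4, 6, 9, 10, 11, 13, 14, 15, 16, 17, 21, 23, 24, 25, 31, 35, 36, 38, 40, 41}.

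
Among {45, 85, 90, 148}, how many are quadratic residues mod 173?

3

(45/173) = -1 → non-residue.
(85/173) = +1 → QR.
(90/173) = +1 → QR.
(148/173) = +1 → QR.
Total quadratic residues among the 4: 3.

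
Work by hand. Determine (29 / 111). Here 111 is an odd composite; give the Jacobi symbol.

Reciprocity: 29 ≡ 1 and 111 ≡ 3 (mod 4), so (29/111) = +(111/29).
Reduce top mod 29: now compute (24/29).
Pull out 2^3: since 29 ≡ 5 (mod 8), (2/29) = -1, so (2/29)^3 = -1.
Reciprocity: 3 ≡ 3 and 29 ≡ 1 (mod 4), so (3/29) = +(29/3).
Reduce top mod 3: now compute (2/3).
Pull out 2: since 3 ≡ 3 (mod 8), (2/3) = -1.
Reached (1/3) = 1. Collecting the sign flips along the way, the symbol is +1.

1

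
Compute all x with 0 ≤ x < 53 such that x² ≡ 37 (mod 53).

53 ≡ 1 (mod 4), so we find a root by search.
Trying successive values, 14² = 196 ≡ 37 (mod 53). The other root is 53 − 14 = 39.

14, 39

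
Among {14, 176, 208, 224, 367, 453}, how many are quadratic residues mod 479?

(14/479) = +1 → QR.
(176/479) = +1 → QR.
(208/479) = -1 → non-residue.
(224/479) = +1 → QR.
(367/479) = -1 → non-residue.
(453/479) = +1 → QR.
Total quadratic residues among the 6: 4.

4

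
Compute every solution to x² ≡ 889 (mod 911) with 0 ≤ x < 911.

186, 725

Since 911 ≡ 3 (mod 4), a square root of 889 is 889^((911+1)/4) = 889^228 mod 911.
Repeated squaring: 889^2≡484, 889^4≡129, 889^8≡243, 889^16≡745, 889^32≡226, 889^64≡60, 889^128≡867 (mod 911).
889^228 = 889^(128+64+32+4) ≡ 186 (mod 911).
Check: 186² = 34596 ≡ 889 (mod 911). The two roots are 186 and 725.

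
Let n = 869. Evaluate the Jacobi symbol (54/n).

Pull out 2: since 869 ≡ 5 (mod 8), (2/869) = -1.
Reciprocity: 27 ≡ 3 and 869 ≡ 1 (mod 4), so (27/869) = +(869/27).
Reduce top mod 27: now compute (5/27).
Reciprocity: 5 ≡ 1 and 27 ≡ 3 (mod 4), so (5/27) = +(27/5).
Reduce top mod 5: now compute (2/5).
Pull out 2: since 5 ≡ 5 (mod 8), (2/5) = -1.
Reached (1/5) = 1. Collecting the sign flips along the way, the symbol is +1.

1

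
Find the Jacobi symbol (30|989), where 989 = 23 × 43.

1

Pull out 2: since 989 ≡ 5 (mod 8), (2/989) = -1.
Reciprocity: 15 ≡ 3 and 989 ≡ 1 (mod 4), so (15/989) = +(989/15).
Reduce top mod 15: now compute (14/15).
Pull out 2: since 15 ≡ 7 (mod 8), (2/15) = +1.
Reciprocity: 7 ≡ 3 and 15 ≡ 3 (mod 4), so (7/15) = −(15/7).
Reduce top mod 7: now compute (1/7).
Reached (1/7) = 1. Collecting the sign flips along the way, the symbol is +1.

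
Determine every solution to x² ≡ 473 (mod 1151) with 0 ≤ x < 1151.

Since 1151 ≡ 3 (mod 4), a square root of 473 is 473^((1151+1)/4) = 473^288 mod 1151.
Repeated squaring: 473^2≡435, 473^4≡461, 473^8≡737, 473^16≡1048, 473^32≡250, 473^64≡346, 473^128≡12, 473^256≡144 (mod 1151).
473^288 = 473^(256+32) ≡ 319 (mod 1151).
Check: 319² = 101761 ≡ 473 (mod 1151). The two roots are 319 and 832.

319, 832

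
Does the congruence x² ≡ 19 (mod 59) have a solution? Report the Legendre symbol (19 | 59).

1

Reciprocity: 19 ≡ 3 and 59 ≡ 3 (mod 4), so (19/59) = −(59/19).
Reduce top mod 19: now compute (2/19).
Pull out 2: since 19 ≡ 3 (mod 8), (2/19) = -1.
Reached (1/19) = 1. Collecting the sign flips along the way, the symbol is +1.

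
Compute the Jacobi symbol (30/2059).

1

Pull out 2: since 2059 ≡ 3 (mod 8), (2/2059) = -1.
Reciprocity: 15 ≡ 3 and 2059 ≡ 3 (mod 4), so (15/2059) = −(2059/15).
Reduce top mod 15: now compute (4/15).
Pull out 2^2: since 15 ≡ 7 (mod 8), (2/15) = +1, so (2/15)^2 = +1.
Reached (1/15) = 1. Collecting the sign flips along the way, the symbol is +1.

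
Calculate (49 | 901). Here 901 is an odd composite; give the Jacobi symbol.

Reciprocity: 49 ≡ 1 and 901 ≡ 1 (mod 4), so (49/901) = +(901/49).
Reduce top mod 49: now compute (19/49).
Reciprocity: 19 ≡ 3 and 49 ≡ 1 (mod 4), so (19/49) = +(49/19).
Reduce top mod 19: now compute (11/19).
Reciprocity: 11 ≡ 3 and 19 ≡ 3 (mod 4), so (11/19) = −(19/11).
Reduce top mod 11: now compute (8/11).
Pull out 2^3: since 11 ≡ 3 (mod 8), (2/11) = -1, so (2/11)^3 = -1.
Reached (1/11) = 1. Collecting the sign flips along the way, the symbol is +1.

1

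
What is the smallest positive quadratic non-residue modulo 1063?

(2/1063) = +1, so 2 is a residue.
(3/1063) = −1, so 3 is the smallest positive non-residue mod 1063.

3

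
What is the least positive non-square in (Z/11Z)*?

(2/11) = −1, so 2 is the smallest positive non-residue mod 11.

2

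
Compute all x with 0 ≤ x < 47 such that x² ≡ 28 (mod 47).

13, 34

Since 47 ≡ 3 (mod 4), a square root of 28 is 28^((47+1)/4) = 28^12 mod 47.
Repeated squaring: 28^2≡32, 28^4≡37, 28^8≡6 (mod 47).
28^12 = 28^(8+4) ≡ 34 (mod 47).
Check: 34² = 1156 ≡ 28 (mod 47). The two roots are 13 and 34.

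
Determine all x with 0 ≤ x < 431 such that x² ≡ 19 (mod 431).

Since 431 ≡ 3 (mod 4), a square root of 19 is 19^((431+1)/4) = 19^108 mod 431.
Repeated squaring: 19^2≡361, 19^4≡159, 19^8≡283, 19^16≡354, 19^32≡326, 19^64≡250 (mod 431).
19^108 = 19^(64+32+8+4) ≡ 197 (mod 431).
Check: 197² = 38809 ≡ 19 (mod 431). The two roots are 197 and 234.

197, 234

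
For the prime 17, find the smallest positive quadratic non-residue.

(2/17) = +1, so 2 is a residue.
(3/17) = −1, so 3 is the smallest positive non-residue mod 17.

3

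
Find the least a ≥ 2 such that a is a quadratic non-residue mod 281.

(2/281) = +1, so 2 is a residue.
(3/281) = −1, so 3 is the smallest positive non-residue mod 281.

3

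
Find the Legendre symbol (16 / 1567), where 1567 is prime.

Pull out 2^4: since 1567 ≡ 7 (mod 8), (2/1567) = +1, so (2/1567)^4 = +1.
Reached (1/1567) = 1. Collecting the sign flips along the way, the symbol is +1.

1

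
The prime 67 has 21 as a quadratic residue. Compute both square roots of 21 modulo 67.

Since 67 ≡ 3 (mod 4), a square root of 21 is 21^((67+1)/4) = 21^17 mod 67.
Repeated squaring: 21^2≡39, 21^4≡47, 21^8≡65, 21^16≡4 (mod 67).
21^17 = 21^(16+1) ≡ 17 (mod 67).
Check: 17² = 289 ≡ 21 (mod 67). The two roots are 17 and 50.

17, 50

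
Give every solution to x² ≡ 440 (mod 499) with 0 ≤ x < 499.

Since 499 ≡ 3 (mod 4), a square root of 440 is 440^((499+1)/4) = 440^125 mod 499.
Repeated squaring: 440^2≡487, 440^4≡144, 440^8≡277, 440^16≡382, 440^32≡216, 440^64≡249 (mod 499).
440^125 = 440^(64+32+16+8+4+1) ≡ 77 (mod 499).
Check: 77² = 5929 ≡ 440 (mod 499). The two roots are 77 and 422.

77, 422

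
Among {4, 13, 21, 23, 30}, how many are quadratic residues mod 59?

(4/59) = +1 → QR.
(13/59) = -1 → non-residue.
(21/59) = +1 → QR.
(23/59) = -1 → non-residue.
(30/59) = -1 → non-residue.
Total quadratic residues among the 5: 2.

2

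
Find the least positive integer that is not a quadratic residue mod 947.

(2/947) = −1, so 2 is the smallest positive non-residue mod 947.

2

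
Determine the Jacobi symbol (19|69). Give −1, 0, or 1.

Reciprocity: 19 ≡ 3 and 69 ≡ 1 (mod 4), so (19/69) = +(69/19).
Reduce top mod 19: now compute (12/19).
Pull out 2^2: since 19 ≡ 3 (mod 8), (2/19) = -1, so (2/19)^2 = +1.
Reciprocity: 3 ≡ 3 and 19 ≡ 3 (mod 4), so (3/19) = −(19/3).
Reduce top mod 3: now compute (1/3).
Reached (1/3) = 1. Collecting the sign flips along the way, the symbol is -1.

-1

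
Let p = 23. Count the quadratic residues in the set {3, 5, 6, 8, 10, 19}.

(3/23) = +1 → QR.
(5/23) = -1 → non-residue.
(6/23) = +1 → QR.
(8/23) = +1 → QR.
(10/23) = -1 → non-residue.
(19/23) = -1 → non-residue.
Total quadratic residues among the 6: 3.

3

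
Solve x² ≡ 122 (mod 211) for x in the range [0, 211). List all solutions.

Since 211 ≡ 3 (mod 4), a square root of 122 is 122^((211+1)/4) = 122^53 mod 211.
Repeated squaring: 122^2≡114, 122^4≡125, 122^8≡11, 122^16≡121, 122^32≡82 (mod 211).
122^53 = 122^(32+16+4+1) ≡ 79 (mod 211).
Check: 79² = 6241 ≡ 122 (mod 211). The two roots are 79 and 132.

79, 132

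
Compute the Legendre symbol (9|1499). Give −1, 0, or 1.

Reciprocity: 9 ≡ 1 and 1499 ≡ 3 (mod 4), so (9/1499) = +(1499/9).
Reduce top mod 9: now compute (5/9).
Reciprocity: 5 ≡ 1 and 9 ≡ 1 (mod 4), so (5/9) = +(9/5).
Reduce top mod 5: now compute (4/5).
Pull out 2^2: since 5 ≡ 5 (mod 8), (2/5) = -1, so (2/5)^2 = +1.
Reached (1/5) = 1. Collecting the sign flips along the way, the symbol is +1.

1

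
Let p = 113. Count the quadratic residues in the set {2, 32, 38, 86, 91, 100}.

(2/113) = +1 → QR.
(32/113) = +1 → QR.
(38/113) = -1 → non-residue.
(86/113) = -1 → non-residue.
(91/113) = +1 → QR.
(100/113) = +1 → QR.
Total quadratic residues among the 6: 4.

4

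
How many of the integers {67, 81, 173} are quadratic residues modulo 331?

(67/331) = +1 → QR.
(81/331) = +1 → QR.
(173/331) = +1 → QR.
Total quadratic residues among the 3: 3.

3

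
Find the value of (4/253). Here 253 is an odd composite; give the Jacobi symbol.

1

Pull out 2^2: since 253 ≡ 5 (mod 8), (2/253) = -1, so (2/253)^2 = +1.
Reached (1/253) = 1. Collecting the sign flips along the way, the symbol is +1.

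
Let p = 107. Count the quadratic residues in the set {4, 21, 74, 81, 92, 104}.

3

(4/107) = +1 → QR.
(21/107) = -1 → non-residue.
(74/107) = -1 → non-residue.
(81/107) = +1 → QR.
(92/107) = +1 → QR.
(104/107) = -1 → non-residue.
Total quadratic residues among the 6: 3.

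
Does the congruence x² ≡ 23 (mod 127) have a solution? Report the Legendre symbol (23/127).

-1

Reciprocity: 23 ≡ 3 and 127 ≡ 3 (mod 4), so (23/127) = −(127/23).
Reduce top mod 23: now compute (12/23).
Pull out 2^2: since 23 ≡ 7 (mod 8), (2/23) = +1, so (2/23)^2 = +1.
Reciprocity: 3 ≡ 3 and 23 ≡ 3 (mod 4), so (3/23) = −(23/3).
Reduce top mod 3: now compute (2/3).
Pull out 2: since 3 ≡ 3 (mod 8), (2/3) = -1.
Reached (1/3) = 1. Collecting the sign flips along the way, the symbol is -1.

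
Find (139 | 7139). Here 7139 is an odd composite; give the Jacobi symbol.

1

Reciprocity: 139 ≡ 3 and 7139 ≡ 3 (mod 4), so (139/7139) = −(7139/139).
Reduce top mod 139: now compute (50/139).
Pull out 2: since 139 ≡ 3 (mod 8), (2/139) = -1.
Reciprocity: 25 ≡ 1 and 139 ≡ 3 (mod 4), so (25/139) = +(139/25).
Reduce top mod 25: now compute (14/25).
Pull out 2: since 25 ≡ 1 (mod 8), (2/25) = +1.
Reciprocity: 7 ≡ 3 and 25 ≡ 1 (mod 4), so (7/25) = +(25/7).
Reduce top mod 7: now compute (4/7).
Pull out 2^2: since 7 ≡ 7 (mod 8), (2/7) = +1, so (2/7)^2 = +1.
Reached (1/7) = 1. Collecting the sign flips along the way, the symbol is +1.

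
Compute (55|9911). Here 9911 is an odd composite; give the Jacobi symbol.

0

Reciprocity: 55 ≡ 3 and 9911 ≡ 3 (mod 4), so (55/9911) = −(9911/55).
Reduce top mod 55: now compute (11/55).
Reciprocity: 11 ≡ 3 and 55 ≡ 3 (mod 4), so (11/55) = −(55/11).
Reduce top mod 11: now compute (0/11).
Top reduces to 0: gcd > 1, so the symbol is 0.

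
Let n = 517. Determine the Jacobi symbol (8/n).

Pull out 2^3: since 517 ≡ 5 (mod 8), (2/517) = -1, so (2/517)^3 = -1.
Reached (1/517) = 1. Collecting the sign flips along the way, the symbol is -1.

-1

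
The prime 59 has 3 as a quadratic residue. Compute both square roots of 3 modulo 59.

11, 48

Since 59 ≡ 3 (mod 4), a square root of 3 is 3^((59+1)/4) = 3^15 mod 59.
Repeated squaring: 3^2≡9, 3^4≡22, 3^8≡12 (mod 59).
3^15 = 3^(8+4+2+1) ≡ 48 (mod 59).
Check: 48² = 2304 ≡ 3 (mod 59). The two roots are 11 and 48.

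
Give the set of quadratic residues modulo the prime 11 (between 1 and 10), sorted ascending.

Square k = 1,…,5 (k and 11−k give the same square):
1²=1, 2²=4, 3²=9, 4²≡5, 5²≡3 (mod 11).
So the quadratic residues mod 11 are {1, 3, 4, 5, 9}.

1 3 4 5 9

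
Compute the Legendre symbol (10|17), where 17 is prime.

-1

Euler's criterion: (10/17) ≡ 10^8 (mod 17).
10^2 ≡ 15 (mod 17)
10^4 ≡ 4 (mod 17)
10^8 ≡ 16 (mod 17)
10^8 = 10^(8) ≡ 16 (mod 17).
Result is 16 ≡ −1, so (10/17) = −1.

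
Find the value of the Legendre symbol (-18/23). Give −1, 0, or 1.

-1

Euler's criterion: (-18/23) ≡ 5^11 (mod 23).
5^2 ≡ 2 (mod 23)
5^4 ≡ 4 (mod 23)
5^8 ≡ 16 (mod 23)
5^11 = 5^(8+2+1) ≡ 22 (mod 23).
Result is 22 ≡ −1, so (-18/23) = −1.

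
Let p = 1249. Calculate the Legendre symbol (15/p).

Reciprocity: 15 ≡ 3 and 1249 ≡ 1 (mod 4), so (15/1249) = +(1249/15).
Reduce top mod 15: now compute (4/15).
Pull out 2^2: since 15 ≡ 7 (mod 8), (2/15) = +1, so (2/15)^2 = +1.
Reached (1/15) = 1. Collecting the sign flips along the way, the symbol is +1.

1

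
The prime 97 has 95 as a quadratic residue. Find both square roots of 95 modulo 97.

17, 80

97 ≡ 1 (mod 4), so we find a root by search.
Trying successive values, 17² = 289 ≡ 95 (mod 97). The other root is 97 − 17 = 80.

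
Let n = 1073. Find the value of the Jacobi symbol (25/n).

Reciprocity: 25 ≡ 1 and 1073 ≡ 1 (mod 4), so (25/1073) = +(1073/25).
Reduce top mod 25: now compute (23/25).
Reciprocity: 23 ≡ 3 and 25 ≡ 1 (mod 4), so (23/25) = +(25/23).
Reduce top mod 23: now compute (2/23).
Pull out 2: since 23 ≡ 7 (mod 8), (2/23) = +1.
Reached (1/23) = 1. Collecting the sign flips along the way, the symbol is +1.

1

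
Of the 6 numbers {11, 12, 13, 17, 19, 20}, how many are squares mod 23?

2

(11/23) = -1 → non-residue.
(12/23) = +1 → QR.
(13/23) = +1 → QR.
(17/23) = -1 → non-residue.
(19/23) = -1 → non-residue.
(20/23) = -1 → non-residue.
Total quadratic residues among the 6: 2.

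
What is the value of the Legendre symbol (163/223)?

Euler's criterion: (163/223) ≡ 163^111 (mod 223).
163^2 ≡ 32 (mod 223)
163^4 ≡ 132 (mod 223)
163^8 ≡ 30 (mod 223)
163^16 ≡ 8 (mod 223)
163^32 ≡ 64 (mod 223)
163^64 ≡ 82 (mod 223)
163^111 = 163^(64+32+8+4+2+1) ≡ 222 (mod 223).
Result is 222 ≡ −1, so (163/223) = −1.

-1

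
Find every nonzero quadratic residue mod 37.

Square k = 1,…,18 (k and 37−k give the same square):
1²=1, 2²=4, 3²=9, 4²=16, 5²=25, 6²=36, 7²≡12, 8²≡27, 9²≡7, 10²≡26, 11²≡10, 12²≡33, 13²≡21, 14²≡11, 15²≡3, 16²≡34, 17²≡30, 18²≡28 (mod 37).
So the quadratic residues mod 37 are {1, 3, 4, 7, 9, 10, 11, 12, 16, 21, 25, 26, 27, 28, 30, 33, 34, 36}.

1,3,4,7,9,10,11,12,16,21,25,26,27,28,30,33,34,36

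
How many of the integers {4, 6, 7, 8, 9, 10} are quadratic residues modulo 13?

3

(4/13) = +1 → QR.
(6/13) = -1 → non-residue.
(7/13) = -1 → non-residue.
(8/13) = -1 → non-residue.
(9/13) = +1 → QR.
(10/13) = +1 → QR.
Total quadratic residues among the 6: 3.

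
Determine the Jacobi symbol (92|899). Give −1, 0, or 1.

-1

Pull out 2^2: since 899 ≡ 3 (mod 8), (2/899) = -1, so (2/899)^2 = +1.
Reciprocity: 23 ≡ 3 and 899 ≡ 3 (mod 4), so (23/899) = −(899/23).
Reduce top mod 23: now compute (2/23).
Pull out 2: since 23 ≡ 7 (mod 8), (2/23) = +1.
Reached (1/23) = 1. Collecting the sign flips along the way, the symbol is -1.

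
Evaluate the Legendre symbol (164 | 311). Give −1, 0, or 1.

-1

Pull out 2^2: since 311 ≡ 7 (mod 8), (2/311) = +1, so (2/311)^2 = +1.
Reciprocity: 41 ≡ 1 and 311 ≡ 3 (mod 4), so (41/311) = +(311/41).
Reduce top mod 41: now compute (24/41).
Pull out 2^3: since 41 ≡ 1 (mod 8), (2/41) = +1, so (2/41)^3 = +1.
Reciprocity: 3 ≡ 3 and 41 ≡ 1 (mod 4), so (3/41) = +(41/3).
Reduce top mod 3: now compute (2/3).
Pull out 2: since 3 ≡ 3 (mod 8), (2/3) = -1.
Reached (1/3) = 1. Collecting the sign flips along the way, the symbol is -1.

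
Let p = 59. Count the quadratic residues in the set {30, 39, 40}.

(30/59) = -1 → non-residue.
(39/59) = -1 → non-residue.
(40/59) = -1 → non-residue.
Total quadratic residues among the 3: 0.

0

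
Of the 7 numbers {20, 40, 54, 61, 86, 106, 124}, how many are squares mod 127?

2

(20/127) = -1 → non-residue.
(40/127) = -1 → non-residue.
(54/127) = -1 → non-residue.
(61/127) = +1 → QR.
(86/127) = -1 → non-residue.
(106/127) = -1 → non-residue.
(124/127) = +1 → QR.
Total quadratic residues among the 7: 2.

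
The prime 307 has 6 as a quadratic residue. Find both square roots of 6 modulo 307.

Since 307 ≡ 3 (mod 4), a square root of 6 is 6^((307+1)/4) = 6^77 mod 307.
Repeated squaring: 6^2≡36, 6^4≡68, 6^8≡19, 6^16≡54, 6^32≡153, 6^64≡77 (mod 307).
6^77 = 6^(64+8+4+1) ≡ 96 (mod 307).
Check: 96² = 9216 ≡ 6 (mod 307). The two roots are 96 and 211.

96, 211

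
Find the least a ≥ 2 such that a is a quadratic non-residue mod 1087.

3

(2/1087) = +1, so 2 is a residue.
(3/1087) = −1, so 3 is the smallest positive non-residue mod 1087.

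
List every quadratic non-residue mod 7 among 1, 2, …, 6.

Square k = 1,…,3 (k and 7−k give the same square):
1²=1, 2²=4, 3²≡2 (mod 7).
The residues are {1, 2, 4}; the non-residues are the remaining 3 nonzero classes.

3,5,6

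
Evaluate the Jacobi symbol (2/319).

1

Pull out 2: since 319 ≡ 7 (mod 8), (2/319) = +1.
Reached (1/319) = 1. Collecting the sign flips along the way, the symbol is +1.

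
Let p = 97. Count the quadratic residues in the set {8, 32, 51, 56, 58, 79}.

(8/97) = +1 → QR.
(32/97) = +1 → QR.
(51/97) = -1 → non-residue.
(56/97) = -1 → non-residue.
(58/97) = -1 → non-residue.
(79/97) = +1 → QR.
Total quadratic residues among the 6: 3.

3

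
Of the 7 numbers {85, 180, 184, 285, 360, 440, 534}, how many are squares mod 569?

(85/569) = +1 → QR.
(180/569) = +1 → QR.
(184/569) = -1 → non-residue.
(285/569) = +1 → QR.
(360/569) = +1 → QR.
(440/569) = -1 → non-residue.
(534/569) = +1 → QR.
Total quadratic residues among the 7: 5.

5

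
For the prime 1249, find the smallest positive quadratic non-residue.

(2/1249) = +1, so 2 is a residue.
(3/1249) = +1, so 3 is a residue.
(4/1249) = +1, so 4 is a residue.
(5/1249) = +1, so 5 is a residue.
(6/1249) = +1, so 6 is a residue.
(7/1249) = −1, so 7 is the smallest positive non-residue mod 1249.

7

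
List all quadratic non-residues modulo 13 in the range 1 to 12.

2, 5, 6, 7, 8, 11

Square k = 1,…,6 (k and 13−k give the same square):
1²=1, 2²=4, 3²=9, 4²≡3, 5²≡12, 6²≡10 (mod 13).
The residues are {1, 3, 4, 9, 10, 12}; the non-residues are the remaining 6 nonzero classes.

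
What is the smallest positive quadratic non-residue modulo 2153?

(2/2153) = +1, so 2 is a residue.
(3/2153) = −1, so 3 is the smallest positive non-residue mod 2153.

3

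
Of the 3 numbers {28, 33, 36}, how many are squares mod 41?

(28/41) = -1 → non-residue.
(33/41) = +1 → QR.
(36/41) = +1 → QR.
Total quadratic residues among the 3: 2.

2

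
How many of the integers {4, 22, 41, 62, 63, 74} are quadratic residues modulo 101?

2

(4/101) = +1 → QR.
(22/101) = +1 → QR.
(41/101) = -1 → non-residue.
(62/101) = -1 → non-residue.
(63/101) = -1 → non-residue.
(74/101) = -1 → non-residue.
Total quadratic residues among the 6: 2.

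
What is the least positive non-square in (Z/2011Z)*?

(2/2011) = −1, so 2 is the smallest positive non-residue mod 2011.

2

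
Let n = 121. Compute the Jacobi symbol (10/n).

1

Pull out 2: since 121 ≡ 1 (mod 8), (2/121) = +1.
Reciprocity: 5 ≡ 1 and 121 ≡ 1 (mod 4), so (5/121) = +(121/5).
Reduce top mod 5: now compute (1/5).
Reached (1/5) = 1. Collecting the sign flips along the way, the symbol is +1.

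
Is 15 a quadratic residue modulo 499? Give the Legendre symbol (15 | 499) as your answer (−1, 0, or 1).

Reciprocity: 15 ≡ 3 and 499 ≡ 3 (mod 4), so (15/499) = −(499/15).
Reduce top mod 15: now compute (4/15).
Pull out 2^2: since 15 ≡ 7 (mod 8), (2/15) = +1, so (2/15)^2 = +1.
Reached (1/15) = 1. Collecting the sign flips along the way, the symbol is -1.

-1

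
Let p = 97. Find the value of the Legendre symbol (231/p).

-1

Euler's criterion: (231/97) ≡ 37^48 (mod 97).
37^2 ≡ 11 (mod 97)
37^4 ≡ 24 (mod 97)
37^8 ≡ 91 (mod 97)
37^16 ≡ 36 (mod 97)
37^32 ≡ 35 (mod 97)
37^48 = 37^(32+16) ≡ 96 (mod 97).
Result is 96 ≡ −1, so (231/97) = −1.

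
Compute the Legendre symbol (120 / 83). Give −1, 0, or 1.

First reduce: 120 ≡ 37 (mod 83).
Reciprocity: 37 ≡ 1 and 83 ≡ 3 (mod 4), so (37/83) = +(83/37).
Reduce top mod 37: now compute (9/37).
Reciprocity: 9 ≡ 1 and 37 ≡ 1 (mod 4), so (9/37) = +(37/9).
Reduce top mod 9: now compute (1/9).
Reached (1/9) = 1. Collecting the sign flips along the way, the symbol is +1.

1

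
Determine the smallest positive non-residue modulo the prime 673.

5

(2/673) = +1, so 2 is a residue.
(3/673) = +1, so 3 is a residue.
(4/673) = +1, so 4 is a residue.
(5/673) = −1, so 5 is the smallest positive non-residue mod 673.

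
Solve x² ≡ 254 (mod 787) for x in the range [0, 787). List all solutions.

Since 787 ≡ 3 (mod 4), a square root of 254 is 254^((787+1)/4) = 254^197 mod 787.
Repeated squaring: 254^2≡769, 254^4≡324, 254^8≡305, 254^16≡159, 254^32≡97, 254^64≡752, 254^128≡438 (mod 787).
254^197 = 254^(128+64+4+1) ≡ 309 (mod 787).
Check: 309² = 95481 ≡ 254 (mod 787). The two roots are 309 and 478.

309, 478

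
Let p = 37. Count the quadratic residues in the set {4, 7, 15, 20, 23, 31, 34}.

3

(4/37) = +1 → QR.
(7/37) = +1 → QR.
(15/37) = -1 → non-residue.
(20/37) = -1 → non-residue.
(23/37) = -1 → non-residue.
(31/37) = -1 → non-residue.
(34/37) = +1 → QR.
Total quadratic residues among the 7: 3.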